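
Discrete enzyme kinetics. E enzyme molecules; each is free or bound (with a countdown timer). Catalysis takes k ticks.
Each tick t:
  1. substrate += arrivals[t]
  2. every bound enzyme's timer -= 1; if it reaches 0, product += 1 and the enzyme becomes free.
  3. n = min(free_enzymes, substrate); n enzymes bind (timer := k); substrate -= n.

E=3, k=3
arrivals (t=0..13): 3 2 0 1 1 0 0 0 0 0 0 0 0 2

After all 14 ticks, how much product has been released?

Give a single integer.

t=0: arr=3 -> substrate=0 bound=3 product=0
t=1: arr=2 -> substrate=2 bound=3 product=0
t=2: arr=0 -> substrate=2 bound=3 product=0
t=3: arr=1 -> substrate=0 bound=3 product=3
t=4: arr=1 -> substrate=1 bound=3 product=3
t=5: arr=0 -> substrate=1 bound=3 product=3
t=6: arr=0 -> substrate=0 bound=1 product=6
t=7: arr=0 -> substrate=0 bound=1 product=6
t=8: arr=0 -> substrate=0 bound=1 product=6
t=9: arr=0 -> substrate=0 bound=0 product=7
t=10: arr=0 -> substrate=0 bound=0 product=7
t=11: arr=0 -> substrate=0 bound=0 product=7
t=12: arr=0 -> substrate=0 bound=0 product=7
t=13: arr=2 -> substrate=0 bound=2 product=7

Answer: 7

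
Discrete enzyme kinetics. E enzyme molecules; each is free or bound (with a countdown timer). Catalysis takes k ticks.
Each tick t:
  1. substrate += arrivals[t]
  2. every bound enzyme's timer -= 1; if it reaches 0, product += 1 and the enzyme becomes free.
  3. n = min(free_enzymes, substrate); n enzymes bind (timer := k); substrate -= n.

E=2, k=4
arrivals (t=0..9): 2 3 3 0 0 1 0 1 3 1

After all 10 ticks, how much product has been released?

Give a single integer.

t=0: arr=2 -> substrate=0 bound=2 product=0
t=1: arr=3 -> substrate=3 bound=2 product=0
t=2: arr=3 -> substrate=6 bound=2 product=0
t=3: arr=0 -> substrate=6 bound=2 product=0
t=4: arr=0 -> substrate=4 bound=2 product=2
t=5: arr=1 -> substrate=5 bound=2 product=2
t=6: arr=0 -> substrate=5 bound=2 product=2
t=7: arr=1 -> substrate=6 bound=2 product=2
t=8: arr=3 -> substrate=7 bound=2 product=4
t=9: arr=1 -> substrate=8 bound=2 product=4

Answer: 4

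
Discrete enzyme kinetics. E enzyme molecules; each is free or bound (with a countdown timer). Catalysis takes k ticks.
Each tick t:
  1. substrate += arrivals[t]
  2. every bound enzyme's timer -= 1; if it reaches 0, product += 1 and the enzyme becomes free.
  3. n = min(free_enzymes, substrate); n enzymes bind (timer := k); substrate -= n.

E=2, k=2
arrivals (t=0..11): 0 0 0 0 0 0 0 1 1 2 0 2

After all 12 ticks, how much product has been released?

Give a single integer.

Answer: 3

Derivation:
t=0: arr=0 -> substrate=0 bound=0 product=0
t=1: arr=0 -> substrate=0 bound=0 product=0
t=2: arr=0 -> substrate=0 bound=0 product=0
t=3: arr=0 -> substrate=0 bound=0 product=0
t=4: arr=0 -> substrate=0 bound=0 product=0
t=5: arr=0 -> substrate=0 bound=0 product=0
t=6: arr=0 -> substrate=0 bound=0 product=0
t=7: arr=1 -> substrate=0 bound=1 product=0
t=8: arr=1 -> substrate=0 bound=2 product=0
t=9: arr=2 -> substrate=1 bound=2 product=1
t=10: arr=0 -> substrate=0 bound=2 product=2
t=11: arr=2 -> substrate=1 bound=2 product=3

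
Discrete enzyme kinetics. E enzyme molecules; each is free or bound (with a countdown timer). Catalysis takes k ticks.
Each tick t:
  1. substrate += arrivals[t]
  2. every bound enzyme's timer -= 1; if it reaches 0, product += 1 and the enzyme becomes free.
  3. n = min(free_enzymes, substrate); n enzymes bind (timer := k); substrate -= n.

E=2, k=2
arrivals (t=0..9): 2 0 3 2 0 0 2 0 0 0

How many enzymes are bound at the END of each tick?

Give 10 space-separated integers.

Answer: 2 2 2 2 2 2 2 2 1 1

Derivation:
t=0: arr=2 -> substrate=0 bound=2 product=0
t=1: arr=0 -> substrate=0 bound=2 product=0
t=2: arr=3 -> substrate=1 bound=2 product=2
t=3: arr=2 -> substrate=3 bound=2 product=2
t=4: arr=0 -> substrate=1 bound=2 product=4
t=5: arr=0 -> substrate=1 bound=2 product=4
t=6: arr=2 -> substrate=1 bound=2 product=6
t=7: arr=0 -> substrate=1 bound=2 product=6
t=8: arr=0 -> substrate=0 bound=1 product=8
t=9: arr=0 -> substrate=0 bound=1 product=8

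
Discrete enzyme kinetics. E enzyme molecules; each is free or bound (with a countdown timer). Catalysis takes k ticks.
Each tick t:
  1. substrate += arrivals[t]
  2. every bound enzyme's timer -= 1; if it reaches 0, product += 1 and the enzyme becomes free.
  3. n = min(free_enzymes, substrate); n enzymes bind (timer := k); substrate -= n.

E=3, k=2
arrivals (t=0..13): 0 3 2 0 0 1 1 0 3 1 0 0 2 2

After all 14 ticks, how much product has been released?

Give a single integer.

t=0: arr=0 -> substrate=0 bound=0 product=0
t=1: arr=3 -> substrate=0 bound=3 product=0
t=2: arr=2 -> substrate=2 bound=3 product=0
t=3: arr=0 -> substrate=0 bound=2 product=3
t=4: arr=0 -> substrate=0 bound=2 product=3
t=5: arr=1 -> substrate=0 bound=1 product=5
t=6: arr=1 -> substrate=0 bound=2 product=5
t=7: arr=0 -> substrate=0 bound=1 product=6
t=8: arr=3 -> substrate=0 bound=3 product=7
t=9: arr=1 -> substrate=1 bound=3 product=7
t=10: arr=0 -> substrate=0 bound=1 product=10
t=11: arr=0 -> substrate=0 bound=1 product=10
t=12: arr=2 -> substrate=0 bound=2 product=11
t=13: arr=2 -> substrate=1 bound=3 product=11

Answer: 11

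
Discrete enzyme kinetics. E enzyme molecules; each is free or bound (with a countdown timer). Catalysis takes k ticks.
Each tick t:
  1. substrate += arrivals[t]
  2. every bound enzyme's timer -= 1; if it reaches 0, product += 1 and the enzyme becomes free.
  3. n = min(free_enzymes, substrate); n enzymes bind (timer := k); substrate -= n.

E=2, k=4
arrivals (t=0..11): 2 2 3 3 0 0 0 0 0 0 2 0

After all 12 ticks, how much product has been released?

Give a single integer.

t=0: arr=2 -> substrate=0 bound=2 product=0
t=1: arr=2 -> substrate=2 bound=2 product=0
t=2: arr=3 -> substrate=5 bound=2 product=0
t=3: arr=3 -> substrate=8 bound=2 product=0
t=4: arr=0 -> substrate=6 bound=2 product=2
t=5: arr=0 -> substrate=6 bound=2 product=2
t=6: arr=0 -> substrate=6 bound=2 product=2
t=7: arr=0 -> substrate=6 bound=2 product=2
t=8: arr=0 -> substrate=4 bound=2 product=4
t=9: arr=0 -> substrate=4 bound=2 product=4
t=10: arr=2 -> substrate=6 bound=2 product=4
t=11: arr=0 -> substrate=6 bound=2 product=4

Answer: 4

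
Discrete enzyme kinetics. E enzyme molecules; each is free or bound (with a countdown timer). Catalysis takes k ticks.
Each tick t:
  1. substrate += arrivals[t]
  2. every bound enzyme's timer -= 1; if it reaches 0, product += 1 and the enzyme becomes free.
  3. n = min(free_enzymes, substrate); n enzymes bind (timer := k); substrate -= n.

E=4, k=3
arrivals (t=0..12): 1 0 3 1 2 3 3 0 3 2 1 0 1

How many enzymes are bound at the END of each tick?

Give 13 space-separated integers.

Answer: 1 1 4 4 4 4 4 4 4 4 4 4 4

Derivation:
t=0: arr=1 -> substrate=0 bound=1 product=0
t=1: arr=0 -> substrate=0 bound=1 product=0
t=2: arr=3 -> substrate=0 bound=4 product=0
t=3: arr=1 -> substrate=0 bound=4 product=1
t=4: arr=2 -> substrate=2 bound=4 product=1
t=5: arr=3 -> substrate=2 bound=4 product=4
t=6: arr=3 -> substrate=4 bound=4 product=5
t=7: arr=0 -> substrate=4 bound=4 product=5
t=8: arr=3 -> substrate=4 bound=4 product=8
t=9: arr=2 -> substrate=5 bound=4 product=9
t=10: arr=1 -> substrate=6 bound=4 product=9
t=11: arr=0 -> substrate=3 bound=4 product=12
t=12: arr=1 -> substrate=3 bound=4 product=13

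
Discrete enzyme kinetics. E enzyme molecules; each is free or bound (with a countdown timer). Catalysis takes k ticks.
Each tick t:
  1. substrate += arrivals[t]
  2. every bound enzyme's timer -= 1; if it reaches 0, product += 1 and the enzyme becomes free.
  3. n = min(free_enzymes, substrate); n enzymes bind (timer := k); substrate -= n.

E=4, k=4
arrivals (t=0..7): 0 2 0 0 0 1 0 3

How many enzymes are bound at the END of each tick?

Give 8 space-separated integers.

Answer: 0 2 2 2 2 1 1 4

Derivation:
t=0: arr=0 -> substrate=0 bound=0 product=0
t=1: arr=2 -> substrate=0 bound=2 product=0
t=2: arr=0 -> substrate=0 bound=2 product=0
t=3: arr=0 -> substrate=0 bound=2 product=0
t=4: arr=0 -> substrate=0 bound=2 product=0
t=5: arr=1 -> substrate=0 bound=1 product=2
t=6: arr=0 -> substrate=0 bound=1 product=2
t=7: arr=3 -> substrate=0 bound=4 product=2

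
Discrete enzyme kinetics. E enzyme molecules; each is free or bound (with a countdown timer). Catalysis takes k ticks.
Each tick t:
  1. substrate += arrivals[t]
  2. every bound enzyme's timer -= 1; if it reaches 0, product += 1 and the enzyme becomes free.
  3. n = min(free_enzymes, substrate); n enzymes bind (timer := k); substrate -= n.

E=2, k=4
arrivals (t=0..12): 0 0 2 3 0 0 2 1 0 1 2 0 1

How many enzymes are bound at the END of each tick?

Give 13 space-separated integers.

Answer: 0 0 2 2 2 2 2 2 2 2 2 2 2

Derivation:
t=0: arr=0 -> substrate=0 bound=0 product=0
t=1: arr=0 -> substrate=0 bound=0 product=0
t=2: arr=2 -> substrate=0 bound=2 product=0
t=3: arr=3 -> substrate=3 bound=2 product=0
t=4: arr=0 -> substrate=3 bound=2 product=0
t=5: arr=0 -> substrate=3 bound=2 product=0
t=6: arr=2 -> substrate=3 bound=2 product=2
t=7: arr=1 -> substrate=4 bound=2 product=2
t=8: arr=0 -> substrate=4 bound=2 product=2
t=9: arr=1 -> substrate=5 bound=2 product=2
t=10: arr=2 -> substrate=5 bound=2 product=4
t=11: arr=0 -> substrate=5 bound=2 product=4
t=12: arr=1 -> substrate=6 bound=2 product=4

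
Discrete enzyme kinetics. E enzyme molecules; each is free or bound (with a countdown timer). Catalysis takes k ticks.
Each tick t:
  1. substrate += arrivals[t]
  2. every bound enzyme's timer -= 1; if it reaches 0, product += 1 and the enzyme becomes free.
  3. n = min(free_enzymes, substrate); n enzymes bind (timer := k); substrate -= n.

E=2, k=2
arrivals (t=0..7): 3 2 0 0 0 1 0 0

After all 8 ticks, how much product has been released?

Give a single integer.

Answer: 6

Derivation:
t=0: arr=3 -> substrate=1 bound=2 product=0
t=1: arr=2 -> substrate=3 bound=2 product=0
t=2: arr=0 -> substrate=1 bound=2 product=2
t=3: arr=0 -> substrate=1 bound=2 product=2
t=4: arr=0 -> substrate=0 bound=1 product=4
t=5: arr=1 -> substrate=0 bound=2 product=4
t=6: arr=0 -> substrate=0 bound=1 product=5
t=7: arr=0 -> substrate=0 bound=0 product=6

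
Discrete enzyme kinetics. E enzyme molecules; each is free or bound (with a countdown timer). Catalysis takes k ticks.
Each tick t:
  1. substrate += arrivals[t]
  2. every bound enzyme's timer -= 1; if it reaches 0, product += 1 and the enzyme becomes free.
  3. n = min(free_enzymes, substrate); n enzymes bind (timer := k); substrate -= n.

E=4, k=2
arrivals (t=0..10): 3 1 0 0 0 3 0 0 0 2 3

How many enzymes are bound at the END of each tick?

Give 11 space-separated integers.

Answer: 3 4 1 0 0 3 3 0 0 2 4

Derivation:
t=0: arr=3 -> substrate=0 bound=3 product=0
t=1: arr=1 -> substrate=0 bound=4 product=0
t=2: arr=0 -> substrate=0 bound=1 product=3
t=3: arr=0 -> substrate=0 bound=0 product=4
t=4: arr=0 -> substrate=0 bound=0 product=4
t=5: arr=3 -> substrate=0 bound=3 product=4
t=6: arr=0 -> substrate=0 bound=3 product=4
t=7: arr=0 -> substrate=0 bound=0 product=7
t=8: arr=0 -> substrate=0 bound=0 product=7
t=9: arr=2 -> substrate=0 bound=2 product=7
t=10: arr=3 -> substrate=1 bound=4 product=7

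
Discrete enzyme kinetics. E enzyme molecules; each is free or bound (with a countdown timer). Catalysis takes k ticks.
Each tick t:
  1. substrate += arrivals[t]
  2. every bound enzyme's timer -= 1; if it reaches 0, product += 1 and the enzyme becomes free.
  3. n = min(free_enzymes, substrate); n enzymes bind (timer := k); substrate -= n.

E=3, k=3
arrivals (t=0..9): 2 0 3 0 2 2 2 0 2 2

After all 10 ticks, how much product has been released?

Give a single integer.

t=0: arr=2 -> substrate=0 bound=2 product=0
t=1: arr=0 -> substrate=0 bound=2 product=0
t=2: arr=3 -> substrate=2 bound=3 product=0
t=3: arr=0 -> substrate=0 bound=3 product=2
t=4: arr=2 -> substrate=2 bound=3 product=2
t=5: arr=2 -> substrate=3 bound=3 product=3
t=6: arr=2 -> substrate=3 bound=3 product=5
t=7: arr=0 -> substrate=3 bound=3 product=5
t=8: arr=2 -> substrate=4 bound=3 product=6
t=9: arr=2 -> substrate=4 bound=3 product=8

Answer: 8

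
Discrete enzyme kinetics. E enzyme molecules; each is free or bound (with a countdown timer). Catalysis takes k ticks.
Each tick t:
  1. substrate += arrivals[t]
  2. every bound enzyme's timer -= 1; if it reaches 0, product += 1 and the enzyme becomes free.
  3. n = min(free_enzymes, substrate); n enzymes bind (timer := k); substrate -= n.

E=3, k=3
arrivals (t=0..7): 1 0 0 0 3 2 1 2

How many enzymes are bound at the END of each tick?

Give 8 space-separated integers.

Answer: 1 1 1 0 3 3 3 3

Derivation:
t=0: arr=1 -> substrate=0 bound=1 product=0
t=1: arr=0 -> substrate=0 bound=1 product=0
t=2: arr=0 -> substrate=0 bound=1 product=0
t=3: arr=0 -> substrate=0 bound=0 product=1
t=4: arr=3 -> substrate=0 bound=3 product=1
t=5: arr=2 -> substrate=2 bound=3 product=1
t=6: arr=1 -> substrate=3 bound=3 product=1
t=7: arr=2 -> substrate=2 bound=3 product=4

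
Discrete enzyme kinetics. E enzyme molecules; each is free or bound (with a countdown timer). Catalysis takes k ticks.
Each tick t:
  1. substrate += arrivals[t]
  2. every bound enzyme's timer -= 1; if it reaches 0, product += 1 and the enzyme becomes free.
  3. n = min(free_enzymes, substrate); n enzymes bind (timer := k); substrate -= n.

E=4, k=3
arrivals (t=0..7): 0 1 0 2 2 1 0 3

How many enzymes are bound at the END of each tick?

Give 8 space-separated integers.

t=0: arr=0 -> substrate=0 bound=0 product=0
t=1: arr=1 -> substrate=0 bound=1 product=0
t=2: arr=0 -> substrate=0 bound=1 product=0
t=3: arr=2 -> substrate=0 bound=3 product=0
t=4: arr=2 -> substrate=0 bound=4 product=1
t=5: arr=1 -> substrate=1 bound=4 product=1
t=6: arr=0 -> substrate=0 bound=3 product=3
t=7: arr=3 -> substrate=0 bound=4 product=5

Answer: 0 1 1 3 4 4 3 4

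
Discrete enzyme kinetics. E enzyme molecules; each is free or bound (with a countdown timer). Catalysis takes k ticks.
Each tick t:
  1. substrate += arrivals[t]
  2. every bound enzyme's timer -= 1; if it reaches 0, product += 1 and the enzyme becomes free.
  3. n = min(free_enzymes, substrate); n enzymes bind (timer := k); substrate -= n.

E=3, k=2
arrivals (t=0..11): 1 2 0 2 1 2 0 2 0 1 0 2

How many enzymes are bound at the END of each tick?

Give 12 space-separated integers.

Answer: 1 3 2 2 3 3 2 2 2 1 1 2

Derivation:
t=0: arr=1 -> substrate=0 bound=1 product=0
t=1: arr=2 -> substrate=0 bound=3 product=0
t=2: arr=0 -> substrate=0 bound=2 product=1
t=3: arr=2 -> substrate=0 bound=2 product=3
t=4: arr=1 -> substrate=0 bound=3 product=3
t=5: arr=2 -> substrate=0 bound=3 product=5
t=6: arr=0 -> substrate=0 bound=2 product=6
t=7: arr=2 -> substrate=0 bound=2 product=8
t=8: arr=0 -> substrate=0 bound=2 product=8
t=9: arr=1 -> substrate=0 bound=1 product=10
t=10: arr=0 -> substrate=0 bound=1 product=10
t=11: arr=2 -> substrate=0 bound=2 product=11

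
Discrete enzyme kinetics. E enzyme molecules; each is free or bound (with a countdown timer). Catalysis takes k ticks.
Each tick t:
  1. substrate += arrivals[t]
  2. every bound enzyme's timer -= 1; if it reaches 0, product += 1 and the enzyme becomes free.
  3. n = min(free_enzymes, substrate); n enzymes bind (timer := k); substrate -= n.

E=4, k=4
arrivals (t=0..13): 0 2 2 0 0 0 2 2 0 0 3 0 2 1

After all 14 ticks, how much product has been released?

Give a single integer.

t=0: arr=0 -> substrate=0 bound=0 product=0
t=1: arr=2 -> substrate=0 bound=2 product=0
t=2: arr=2 -> substrate=0 bound=4 product=0
t=3: arr=0 -> substrate=0 bound=4 product=0
t=4: arr=0 -> substrate=0 bound=4 product=0
t=5: arr=0 -> substrate=0 bound=2 product=2
t=6: arr=2 -> substrate=0 bound=2 product=4
t=7: arr=2 -> substrate=0 bound=4 product=4
t=8: arr=0 -> substrate=0 bound=4 product=4
t=9: arr=0 -> substrate=0 bound=4 product=4
t=10: arr=3 -> substrate=1 bound=4 product=6
t=11: arr=0 -> substrate=0 bound=3 product=8
t=12: arr=2 -> substrate=1 bound=4 product=8
t=13: arr=1 -> substrate=2 bound=4 product=8

Answer: 8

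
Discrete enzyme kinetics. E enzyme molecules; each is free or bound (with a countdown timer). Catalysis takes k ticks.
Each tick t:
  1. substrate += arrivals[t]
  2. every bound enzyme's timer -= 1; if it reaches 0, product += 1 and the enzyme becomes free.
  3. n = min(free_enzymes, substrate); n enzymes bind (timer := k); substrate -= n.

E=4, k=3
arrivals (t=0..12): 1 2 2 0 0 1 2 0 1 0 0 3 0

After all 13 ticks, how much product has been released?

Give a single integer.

Answer: 9

Derivation:
t=0: arr=1 -> substrate=0 bound=1 product=0
t=1: arr=2 -> substrate=0 bound=3 product=0
t=2: arr=2 -> substrate=1 bound=4 product=0
t=3: arr=0 -> substrate=0 bound=4 product=1
t=4: arr=0 -> substrate=0 bound=2 product=3
t=5: arr=1 -> substrate=0 bound=2 product=4
t=6: arr=2 -> substrate=0 bound=3 product=5
t=7: arr=0 -> substrate=0 bound=3 product=5
t=8: arr=1 -> substrate=0 bound=3 product=6
t=9: arr=0 -> substrate=0 bound=1 product=8
t=10: arr=0 -> substrate=0 bound=1 product=8
t=11: arr=3 -> substrate=0 bound=3 product=9
t=12: arr=0 -> substrate=0 bound=3 product=9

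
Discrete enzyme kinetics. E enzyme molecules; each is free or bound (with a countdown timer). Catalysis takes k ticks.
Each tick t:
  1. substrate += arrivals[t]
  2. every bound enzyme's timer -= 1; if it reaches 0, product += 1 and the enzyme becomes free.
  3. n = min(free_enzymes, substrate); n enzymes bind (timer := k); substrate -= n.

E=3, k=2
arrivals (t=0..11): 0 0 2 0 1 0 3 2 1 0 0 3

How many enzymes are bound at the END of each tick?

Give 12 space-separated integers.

t=0: arr=0 -> substrate=0 bound=0 product=0
t=1: arr=0 -> substrate=0 bound=0 product=0
t=2: arr=2 -> substrate=0 bound=2 product=0
t=3: arr=0 -> substrate=0 bound=2 product=0
t=4: arr=1 -> substrate=0 bound=1 product=2
t=5: arr=0 -> substrate=0 bound=1 product=2
t=6: arr=3 -> substrate=0 bound=3 product=3
t=7: arr=2 -> substrate=2 bound=3 product=3
t=8: arr=1 -> substrate=0 bound=3 product=6
t=9: arr=0 -> substrate=0 bound=3 product=6
t=10: arr=0 -> substrate=0 bound=0 product=9
t=11: arr=3 -> substrate=0 bound=3 product=9

Answer: 0 0 2 2 1 1 3 3 3 3 0 3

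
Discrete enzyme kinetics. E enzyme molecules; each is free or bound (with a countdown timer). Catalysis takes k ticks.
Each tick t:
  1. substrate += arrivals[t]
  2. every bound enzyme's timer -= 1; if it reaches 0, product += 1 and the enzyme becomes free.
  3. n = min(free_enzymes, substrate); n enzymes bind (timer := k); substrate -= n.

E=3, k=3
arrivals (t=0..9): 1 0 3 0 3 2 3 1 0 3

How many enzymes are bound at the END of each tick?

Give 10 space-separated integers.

t=0: arr=1 -> substrate=0 bound=1 product=0
t=1: arr=0 -> substrate=0 bound=1 product=0
t=2: arr=3 -> substrate=1 bound=3 product=0
t=3: arr=0 -> substrate=0 bound=3 product=1
t=4: arr=3 -> substrate=3 bound=3 product=1
t=5: arr=2 -> substrate=3 bound=3 product=3
t=6: arr=3 -> substrate=5 bound=3 product=4
t=7: arr=1 -> substrate=6 bound=3 product=4
t=8: arr=0 -> substrate=4 bound=3 product=6
t=9: arr=3 -> substrate=6 bound=3 product=7

Answer: 1 1 3 3 3 3 3 3 3 3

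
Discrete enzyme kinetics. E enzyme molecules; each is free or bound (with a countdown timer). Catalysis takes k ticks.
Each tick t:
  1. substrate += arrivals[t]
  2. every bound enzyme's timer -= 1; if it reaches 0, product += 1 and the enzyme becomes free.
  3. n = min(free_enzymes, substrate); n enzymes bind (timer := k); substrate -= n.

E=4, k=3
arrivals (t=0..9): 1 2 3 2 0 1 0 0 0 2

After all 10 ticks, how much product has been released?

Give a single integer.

t=0: arr=1 -> substrate=0 bound=1 product=0
t=1: arr=2 -> substrate=0 bound=3 product=0
t=2: arr=3 -> substrate=2 bound=4 product=0
t=3: arr=2 -> substrate=3 bound=4 product=1
t=4: arr=0 -> substrate=1 bound=4 product=3
t=5: arr=1 -> substrate=1 bound=4 product=4
t=6: arr=0 -> substrate=0 bound=4 product=5
t=7: arr=0 -> substrate=0 bound=2 product=7
t=8: arr=0 -> substrate=0 bound=1 product=8
t=9: arr=2 -> substrate=0 bound=2 product=9

Answer: 9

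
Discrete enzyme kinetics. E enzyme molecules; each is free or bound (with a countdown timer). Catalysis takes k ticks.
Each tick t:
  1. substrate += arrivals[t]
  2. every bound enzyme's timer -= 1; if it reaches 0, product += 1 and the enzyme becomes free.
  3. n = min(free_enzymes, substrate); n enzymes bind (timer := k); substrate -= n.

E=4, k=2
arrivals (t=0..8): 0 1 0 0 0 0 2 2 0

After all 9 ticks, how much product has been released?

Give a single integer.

t=0: arr=0 -> substrate=0 bound=0 product=0
t=1: arr=1 -> substrate=0 bound=1 product=0
t=2: arr=0 -> substrate=0 bound=1 product=0
t=3: arr=0 -> substrate=0 bound=0 product=1
t=4: arr=0 -> substrate=0 bound=0 product=1
t=5: arr=0 -> substrate=0 bound=0 product=1
t=6: arr=2 -> substrate=0 bound=2 product=1
t=7: arr=2 -> substrate=0 bound=4 product=1
t=8: arr=0 -> substrate=0 bound=2 product=3

Answer: 3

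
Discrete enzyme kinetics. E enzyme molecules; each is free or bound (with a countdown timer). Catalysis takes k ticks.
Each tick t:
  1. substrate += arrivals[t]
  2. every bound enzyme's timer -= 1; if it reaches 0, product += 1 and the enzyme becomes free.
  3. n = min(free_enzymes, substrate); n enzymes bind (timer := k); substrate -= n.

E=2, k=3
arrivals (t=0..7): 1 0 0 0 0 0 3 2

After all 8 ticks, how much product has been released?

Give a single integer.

Answer: 1

Derivation:
t=0: arr=1 -> substrate=0 bound=1 product=0
t=1: arr=0 -> substrate=0 bound=1 product=0
t=2: arr=0 -> substrate=0 bound=1 product=0
t=3: arr=0 -> substrate=0 bound=0 product=1
t=4: arr=0 -> substrate=0 bound=0 product=1
t=5: arr=0 -> substrate=0 bound=0 product=1
t=6: arr=3 -> substrate=1 bound=2 product=1
t=7: arr=2 -> substrate=3 bound=2 product=1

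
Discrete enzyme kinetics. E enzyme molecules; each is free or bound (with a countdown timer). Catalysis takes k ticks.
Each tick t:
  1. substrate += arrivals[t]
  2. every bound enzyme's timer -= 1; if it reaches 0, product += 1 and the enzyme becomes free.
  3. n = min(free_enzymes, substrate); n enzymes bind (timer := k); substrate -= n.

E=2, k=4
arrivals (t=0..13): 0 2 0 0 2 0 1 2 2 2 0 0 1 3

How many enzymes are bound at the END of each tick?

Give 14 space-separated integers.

Answer: 0 2 2 2 2 2 2 2 2 2 2 2 2 2

Derivation:
t=0: arr=0 -> substrate=0 bound=0 product=0
t=1: arr=2 -> substrate=0 bound=2 product=0
t=2: arr=0 -> substrate=0 bound=2 product=0
t=3: arr=0 -> substrate=0 bound=2 product=0
t=4: arr=2 -> substrate=2 bound=2 product=0
t=5: arr=0 -> substrate=0 bound=2 product=2
t=6: arr=1 -> substrate=1 bound=2 product=2
t=7: arr=2 -> substrate=3 bound=2 product=2
t=8: arr=2 -> substrate=5 bound=2 product=2
t=9: arr=2 -> substrate=5 bound=2 product=4
t=10: arr=0 -> substrate=5 bound=2 product=4
t=11: arr=0 -> substrate=5 bound=2 product=4
t=12: arr=1 -> substrate=6 bound=2 product=4
t=13: arr=3 -> substrate=7 bound=2 product=6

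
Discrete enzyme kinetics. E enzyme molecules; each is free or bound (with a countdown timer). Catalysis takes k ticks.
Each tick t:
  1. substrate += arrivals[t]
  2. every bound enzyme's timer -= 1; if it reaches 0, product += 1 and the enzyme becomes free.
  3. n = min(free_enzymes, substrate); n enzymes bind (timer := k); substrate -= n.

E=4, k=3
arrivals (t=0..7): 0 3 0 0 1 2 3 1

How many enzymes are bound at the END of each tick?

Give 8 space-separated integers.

t=0: arr=0 -> substrate=0 bound=0 product=0
t=1: arr=3 -> substrate=0 bound=3 product=0
t=2: arr=0 -> substrate=0 bound=3 product=0
t=3: arr=0 -> substrate=0 bound=3 product=0
t=4: arr=1 -> substrate=0 bound=1 product=3
t=5: arr=2 -> substrate=0 bound=3 product=3
t=6: arr=3 -> substrate=2 bound=4 product=3
t=7: arr=1 -> substrate=2 bound=4 product=4

Answer: 0 3 3 3 1 3 4 4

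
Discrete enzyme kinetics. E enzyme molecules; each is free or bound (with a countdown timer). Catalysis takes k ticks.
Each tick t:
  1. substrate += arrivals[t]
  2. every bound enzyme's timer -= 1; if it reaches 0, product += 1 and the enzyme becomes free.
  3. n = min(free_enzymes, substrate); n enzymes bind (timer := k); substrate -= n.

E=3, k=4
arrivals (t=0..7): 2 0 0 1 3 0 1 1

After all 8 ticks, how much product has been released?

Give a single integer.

Answer: 3

Derivation:
t=0: arr=2 -> substrate=0 bound=2 product=0
t=1: arr=0 -> substrate=0 bound=2 product=0
t=2: arr=0 -> substrate=0 bound=2 product=0
t=3: arr=1 -> substrate=0 bound=3 product=0
t=4: arr=3 -> substrate=1 bound=3 product=2
t=5: arr=0 -> substrate=1 bound=3 product=2
t=6: arr=1 -> substrate=2 bound=3 product=2
t=7: arr=1 -> substrate=2 bound=3 product=3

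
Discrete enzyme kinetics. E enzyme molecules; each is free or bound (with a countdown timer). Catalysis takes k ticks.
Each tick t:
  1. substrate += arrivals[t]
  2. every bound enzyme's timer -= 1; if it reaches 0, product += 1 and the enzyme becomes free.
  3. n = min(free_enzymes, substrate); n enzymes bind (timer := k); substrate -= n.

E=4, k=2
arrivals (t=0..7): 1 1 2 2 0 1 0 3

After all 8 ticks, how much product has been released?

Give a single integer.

t=0: arr=1 -> substrate=0 bound=1 product=0
t=1: arr=1 -> substrate=0 bound=2 product=0
t=2: arr=2 -> substrate=0 bound=3 product=1
t=3: arr=2 -> substrate=0 bound=4 product=2
t=4: arr=0 -> substrate=0 bound=2 product=4
t=5: arr=1 -> substrate=0 bound=1 product=6
t=6: arr=0 -> substrate=0 bound=1 product=6
t=7: arr=3 -> substrate=0 bound=3 product=7

Answer: 7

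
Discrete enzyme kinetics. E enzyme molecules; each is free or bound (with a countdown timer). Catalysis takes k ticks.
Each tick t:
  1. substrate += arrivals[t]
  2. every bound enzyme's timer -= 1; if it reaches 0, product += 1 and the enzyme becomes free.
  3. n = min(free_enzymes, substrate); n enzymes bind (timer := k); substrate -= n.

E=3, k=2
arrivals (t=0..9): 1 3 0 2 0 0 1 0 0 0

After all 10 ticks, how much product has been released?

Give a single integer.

t=0: arr=1 -> substrate=0 bound=1 product=0
t=1: arr=3 -> substrate=1 bound=3 product=0
t=2: arr=0 -> substrate=0 bound=3 product=1
t=3: arr=2 -> substrate=0 bound=3 product=3
t=4: arr=0 -> substrate=0 bound=2 product=4
t=5: arr=0 -> substrate=0 bound=0 product=6
t=6: arr=1 -> substrate=0 bound=1 product=6
t=7: arr=0 -> substrate=0 bound=1 product=6
t=8: arr=0 -> substrate=0 bound=0 product=7
t=9: arr=0 -> substrate=0 bound=0 product=7

Answer: 7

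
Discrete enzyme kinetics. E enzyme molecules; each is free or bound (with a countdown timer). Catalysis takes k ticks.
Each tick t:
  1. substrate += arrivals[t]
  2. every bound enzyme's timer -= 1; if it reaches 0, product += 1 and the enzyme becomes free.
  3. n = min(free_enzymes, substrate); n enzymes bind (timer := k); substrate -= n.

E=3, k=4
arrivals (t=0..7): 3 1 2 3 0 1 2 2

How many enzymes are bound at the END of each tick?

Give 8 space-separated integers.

t=0: arr=3 -> substrate=0 bound=3 product=0
t=1: arr=1 -> substrate=1 bound=3 product=0
t=2: arr=2 -> substrate=3 bound=3 product=0
t=3: arr=3 -> substrate=6 bound=3 product=0
t=4: arr=0 -> substrate=3 bound=3 product=3
t=5: arr=1 -> substrate=4 bound=3 product=3
t=6: arr=2 -> substrate=6 bound=3 product=3
t=7: arr=2 -> substrate=8 bound=3 product=3

Answer: 3 3 3 3 3 3 3 3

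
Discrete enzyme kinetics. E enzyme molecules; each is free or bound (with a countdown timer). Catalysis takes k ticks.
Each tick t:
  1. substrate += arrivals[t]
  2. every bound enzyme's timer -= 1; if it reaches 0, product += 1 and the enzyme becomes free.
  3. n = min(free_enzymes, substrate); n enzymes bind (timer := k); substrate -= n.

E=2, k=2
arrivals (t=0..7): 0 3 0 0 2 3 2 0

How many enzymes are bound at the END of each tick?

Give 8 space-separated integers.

t=0: arr=0 -> substrate=0 bound=0 product=0
t=1: arr=3 -> substrate=1 bound=2 product=0
t=2: arr=0 -> substrate=1 bound=2 product=0
t=3: arr=0 -> substrate=0 bound=1 product=2
t=4: arr=2 -> substrate=1 bound=2 product=2
t=5: arr=3 -> substrate=3 bound=2 product=3
t=6: arr=2 -> substrate=4 bound=2 product=4
t=7: arr=0 -> substrate=3 bound=2 product=5

Answer: 0 2 2 1 2 2 2 2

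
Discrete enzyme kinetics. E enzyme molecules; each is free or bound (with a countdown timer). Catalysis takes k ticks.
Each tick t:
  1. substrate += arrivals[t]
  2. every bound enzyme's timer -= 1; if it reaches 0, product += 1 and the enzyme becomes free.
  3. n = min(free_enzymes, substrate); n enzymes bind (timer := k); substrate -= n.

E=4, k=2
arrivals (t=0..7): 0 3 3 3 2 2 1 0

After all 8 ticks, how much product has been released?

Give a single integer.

t=0: arr=0 -> substrate=0 bound=0 product=0
t=1: arr=3 -> substrate=0 bound=3 product=0
t=2: arr=3 -> substrate=2 bound=4 product=0
t=3: arr=3 -> substrate=2 bound=4 product=3
t=4: arr=2 -> substrate=3 bound=4 product=4
t=5: arr=2 -> substrate=2 bound=4 product=7
t=6: arr=1 -> substrate=2 bound=4 product=8
t=7: arr=0 -> substrate=0 bound=3 product=11

Answer: 11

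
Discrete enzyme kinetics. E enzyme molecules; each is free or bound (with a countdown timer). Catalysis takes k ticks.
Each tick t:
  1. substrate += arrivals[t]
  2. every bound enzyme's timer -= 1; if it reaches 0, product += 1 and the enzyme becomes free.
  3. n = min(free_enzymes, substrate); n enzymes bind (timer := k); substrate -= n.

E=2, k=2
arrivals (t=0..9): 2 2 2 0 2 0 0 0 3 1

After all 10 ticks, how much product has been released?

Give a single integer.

t=0: arr=2 -> substrate=0 bound=2 product=0
t=1: arr=2 -> substrate=2 bound=2 product=0
t=2: arr=2 -> substrate=2 bound=2 product=2
t=3: arr=0 -> substrate=2 bound=2 product=2
t=4: arr=2 -> substrate=2 bound=2 product=4
t=5: arr=0 -> substrate=2 bound=2 product=4
t=6: arr=0 -> substrate=0 bound=2 product=6
t=7: arr=0 -> substrate=0 bound=2 product=6
t=8: arr=3 -> substrate=1 bound=2 product=8
t=9: arr=1 -> substrate=2 bound=2 product=8

Answer: 8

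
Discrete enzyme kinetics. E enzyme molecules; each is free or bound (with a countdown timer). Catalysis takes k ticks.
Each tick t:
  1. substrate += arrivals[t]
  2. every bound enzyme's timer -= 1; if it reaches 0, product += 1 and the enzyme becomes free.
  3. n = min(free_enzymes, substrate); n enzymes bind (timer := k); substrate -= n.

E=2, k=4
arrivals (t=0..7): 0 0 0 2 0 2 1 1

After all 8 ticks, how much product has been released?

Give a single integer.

Answer: 2

Derivation:
t=0: arr=0 -> substrate=0 bound=0 product=0
t=1: arr=0 -> substrate=0 bound=0 product=0
t=2: arr=0 -> substrate=0 bound=0 product=0
t=3: arr=2 -> substrate=0 bound=2 product=0
t=4: arr=0 -> substrate=0 bound=2 product=0
t=5: arr=2 -> substrate=2 bound=2 product=0
t=6: arr=1 -> substrate=3 bound=2 product=0
t=7: arr=1 -> substrate=2 bound=2 product=2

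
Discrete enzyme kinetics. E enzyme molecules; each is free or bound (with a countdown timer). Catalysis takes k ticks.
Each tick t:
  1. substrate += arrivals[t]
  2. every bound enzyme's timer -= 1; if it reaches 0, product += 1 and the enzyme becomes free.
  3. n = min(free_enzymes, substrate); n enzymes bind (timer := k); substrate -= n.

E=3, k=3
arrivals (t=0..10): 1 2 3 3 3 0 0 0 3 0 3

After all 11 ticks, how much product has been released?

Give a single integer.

t=0: arr=1 -> substrate=0 bound=1 product=0
t=1: arr=2 -> substrate=0 bound=3 product=0
t=2: arr=3 -> substrate=3 bound=3 product=0
t=3: arr=3 -> substrate=5 bound=3 product=1
t=4: arr=3 -> substrate=6 bound=3 product=3
t=5: arr=0 -> substrate=6 bound=3 product=3
t=6: arr=0 -> substrate=5 bound=3 product=4
t=7: arr=0 -> substrate=3 bound=3 product=6
t=8: arr=3 -> substrate=6 bound=3 product=6
t=9: arr=0 -> substrate=5 bound=3 product=7
t=10: arr=3 -> substrate=6 bound=3 product=9

Answer: 9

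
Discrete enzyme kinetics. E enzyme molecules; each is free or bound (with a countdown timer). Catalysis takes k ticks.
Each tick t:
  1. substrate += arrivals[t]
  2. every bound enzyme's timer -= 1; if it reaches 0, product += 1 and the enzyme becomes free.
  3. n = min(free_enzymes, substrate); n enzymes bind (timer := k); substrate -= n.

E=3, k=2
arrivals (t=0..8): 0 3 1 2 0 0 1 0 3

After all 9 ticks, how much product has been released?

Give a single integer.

Answer: 7

Derivation:
t=0: arr=0 -> substrate=0 bound=0 product=0
t=1: arr=3 -> substrate=0 bound=3 product=0
t=2: arr=1 -> substrate=1 bound=3 product=0
t=3: arr=2 -> substrate=0 bound=3 product=3
t=4: arr=0 -> substrate=0 bound=3 product=3
t=5: arr=0 -> substrate=0 bound=0 product=6
t=6: arr=1 -> substrate=0 bound=1 product=6
t=7: arr=0 -> substrate=0 bound=1 product=6
t=8: arr=3 -> substrate=0 bound=3 product=7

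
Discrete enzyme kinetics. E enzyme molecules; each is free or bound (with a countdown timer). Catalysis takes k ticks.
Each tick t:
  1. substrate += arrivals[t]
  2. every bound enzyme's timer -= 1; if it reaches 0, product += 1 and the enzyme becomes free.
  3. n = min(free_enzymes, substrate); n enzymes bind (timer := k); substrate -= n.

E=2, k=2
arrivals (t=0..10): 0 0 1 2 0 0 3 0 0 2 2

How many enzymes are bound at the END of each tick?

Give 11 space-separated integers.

t=0: arr=0 -> substrate=0 bound=0 product=0
t=1: arr=0 -> substrate=0 bound=0 product=0
t=2: arr=1 -> substrate=0 bound=1 product=0
t=3: arr=2 -> substrate=1 bound=2 product=0
t=4: arr=0 -> substrate=0 bound=2 product=1
t=5: arr=0 -> substrate=0 bound=1 product=2
t=6: arr=3 -> substrate=1 bound=2 product=3
t=7: arr=0 -> substrate=1 bound=2 product=3
t=8: arr=0 -> substrate=0 bound=1 product=5
t=9: arr=2 -> substrate=1 bound=2 product=5
t=10: arr=2 -> substrate=2 bound=2 product=6

Answer: 0 0 1 2 2 1 2 2 1 2 2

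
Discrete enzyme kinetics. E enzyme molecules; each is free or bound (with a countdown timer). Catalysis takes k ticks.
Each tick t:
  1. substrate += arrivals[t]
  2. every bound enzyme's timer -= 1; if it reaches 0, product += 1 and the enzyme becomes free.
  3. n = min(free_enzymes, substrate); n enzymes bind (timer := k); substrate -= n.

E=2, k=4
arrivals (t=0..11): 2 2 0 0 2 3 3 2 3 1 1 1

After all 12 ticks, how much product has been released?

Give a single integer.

Answer: 4

Derivation:
t=0: arr=2 -> substrate=0 bound=2 product=0
t=1: arr=2 -> substrate=2 bound=2 product=0
t=2: arr=0 -> substrate=2 bound=2 product=0
t=3: arr=0 -> substrate=2 bound=2 product=0
t=4: arr=2 -> substrate=2 bound=2 product=2
t=5: arr=3 -> substrate=5 bound=2 product=2
t=6: arr=3 -> substrate=8 bound=2 product=2
t=7: arr=2 -> substrate=10 bound=2 product=2
t=8: arr=3 -> substrate=11 bound=2 product=4
t=9: arr=1 -> substrate=12 bound=2 product=4
t=10: arr=1 -> substrate=13 bound=2 product=4
t=11: arr=1 -> substrate=14 bound=2 product=4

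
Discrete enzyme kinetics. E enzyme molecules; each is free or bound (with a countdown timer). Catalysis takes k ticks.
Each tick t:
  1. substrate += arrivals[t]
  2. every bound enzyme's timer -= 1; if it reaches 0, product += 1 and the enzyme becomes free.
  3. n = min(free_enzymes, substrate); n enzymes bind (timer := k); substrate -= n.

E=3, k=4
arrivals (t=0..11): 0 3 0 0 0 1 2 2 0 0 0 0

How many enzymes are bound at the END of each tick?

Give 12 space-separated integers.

Answer: 0 3 3 3 3 1 3 3 3 3 2 2

Derivation:
t=0: arr=0 -> substrate=0 bound=0 product=0
t=1: arr=3 -> substrate=0 bound=3 product=0
t=2: arr=0 -> substrate=0 bound=3 product=0
t=3: arr=0 -> substrate=0 bound=3 product=0
t=4: arr=0 -> substrate=0 bound=3 product=0
t=5: arr=1 -> substrate=0 bound=1 product=3
t=6: arr=2 -> substrate=0 bound=3 product=3
t=7: arr=2 -> substrate=2 bound=3 product=3
t=8: arr=0 -> substrate=2 bound=3 product=3
t=9: arr=0 -> substrate=1 bound=3 product=4
t=10: arr=0 -> substrate=0 bound=2 product=6
t=11: arr=0 -> substrate=0 bound=2 product=6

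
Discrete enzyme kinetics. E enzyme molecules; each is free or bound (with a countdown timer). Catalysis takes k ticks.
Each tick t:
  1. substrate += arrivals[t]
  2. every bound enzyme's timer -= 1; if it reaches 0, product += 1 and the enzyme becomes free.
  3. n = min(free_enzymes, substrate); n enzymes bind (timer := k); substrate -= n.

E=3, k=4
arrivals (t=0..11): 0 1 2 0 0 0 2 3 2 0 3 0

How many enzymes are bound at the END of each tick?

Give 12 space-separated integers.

t=0: arr=0 -> substrate=0 bound=0 product=0
t=1: arr=1 -> substrate=0 bound=1 product=0
t=2: arr=2 -> substrate=0 bound=3 product=0
t=3: arr=0 -> substrate=0 bound=3 product=0
t=4: arr=0 -> substrate=0 bound=3 product=0
t=5: arr=0 -> substrate=0 bound=2 product=1
t=6: arr=2 -> substrate=0 bound=2 product=3
t=7: arr=3 -> substrate=2 bound=3 product=3
t=8: arr=2 -> substrate=4 bound=3 product=3
t=9: arr=0 -> substrate=4 bound=3 product=3
t=10: arr=3 -> substrate=5 bound=3 product=5
t=11: arr=0 -> substrate=4 bound=3 product=6

Answer: 0 1 3 3 3 2 2 3 3 3 3 3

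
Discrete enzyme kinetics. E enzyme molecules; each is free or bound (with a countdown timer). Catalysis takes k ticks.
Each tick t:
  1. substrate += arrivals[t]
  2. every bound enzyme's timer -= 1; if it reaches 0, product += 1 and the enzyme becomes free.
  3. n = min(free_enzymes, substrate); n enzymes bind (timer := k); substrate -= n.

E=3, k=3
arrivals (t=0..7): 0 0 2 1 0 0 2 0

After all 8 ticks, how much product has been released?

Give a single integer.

Answer: 3

Derivation:
t=0: arr=0 -> substrate=0 bound=0 product=0
t=1: arr=0 -> substrate=0 bound=0 product=0
t=2: arr=2 -> substrate=0 bound=2 product=0
t=3: arr=1 -> substrate=0 bound=3 product=0
t=4: arr=0 -> substrate=0 bound=3 product=0
t=5: arr=0 -> substrate=0 bound=1 product=2
t=6: arr=2 -> substrate=0 bound=2 product=3
t=7: arr=0 -> substrate=0 bound=2 product=3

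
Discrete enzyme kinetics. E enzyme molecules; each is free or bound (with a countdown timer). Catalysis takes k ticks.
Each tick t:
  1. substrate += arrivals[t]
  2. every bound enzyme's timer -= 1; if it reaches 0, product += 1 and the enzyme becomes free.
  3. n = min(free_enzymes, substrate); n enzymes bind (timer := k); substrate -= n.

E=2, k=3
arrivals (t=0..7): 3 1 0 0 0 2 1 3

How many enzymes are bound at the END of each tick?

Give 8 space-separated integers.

Answer: 2 2 2 2 2 2 2 2

Derivation:
t=0: arr=3 -> substrate=1 bound=2 product=0
t=1: arr=1 -> substrate=2 bound=2 product=0
t=2: arr=0 -> substrate=2 bound=2 product=0
t=3: arr=0 -> substrate=0 bound=2 product=2
t=4: arr=0 -> substrate=0 bound=2 product=2
t=5: arr=2 -> substrate=2 bound=2 product=2
t=6: arr=1 -> substrate=1 bound=2 product=4
t=7: arr=3 -> substrate=4 bound=2 product=4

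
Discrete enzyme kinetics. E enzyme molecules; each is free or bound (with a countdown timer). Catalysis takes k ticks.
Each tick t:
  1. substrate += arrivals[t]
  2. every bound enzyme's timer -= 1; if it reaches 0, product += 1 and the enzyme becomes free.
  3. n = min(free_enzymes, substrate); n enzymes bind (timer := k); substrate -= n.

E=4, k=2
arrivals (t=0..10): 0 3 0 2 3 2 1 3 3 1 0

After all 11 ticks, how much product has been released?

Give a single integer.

Answer: 15

Derivation:
t=0: arr=0 -> substrate=0 bound=0 product=0
t=1: arr=3 -> substrate=0 bound=3 product=0
t=2: arr=0 -> substrate=0 bound=3 product=0
t=3: arr=2 -> substrate=0 bound=2 product=3
t=4: arr=3 -> substrate=1 bound=4 product=3
t=5: arr=2 -> substrate=1 bound=4 product=5
t=6: arr=1 -> substrate=0 bound=4 product=7
t=7: arr=3 -> substrate=1 bound=4 product=9
t=8: arr=3 -> substrate=2 bound=4 product=11
t=9: arr=1 -> substrate=1 bound=4 product=13
t=10: arr=0 -> substrate=0 bound=3 product=15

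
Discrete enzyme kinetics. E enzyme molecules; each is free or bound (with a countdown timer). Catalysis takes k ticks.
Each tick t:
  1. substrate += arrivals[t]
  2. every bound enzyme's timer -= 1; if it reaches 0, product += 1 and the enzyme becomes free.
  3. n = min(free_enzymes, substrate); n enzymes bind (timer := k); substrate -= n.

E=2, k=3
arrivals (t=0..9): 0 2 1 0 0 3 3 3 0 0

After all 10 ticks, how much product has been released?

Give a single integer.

Answer: 4

Derivation:
t=0: arr=0 -> substrate=0 bound=0 product=0
t=1: arr=2 -> substrate=0 bound=2 product=0
t=2: arr=1 -> substrate=1 bound=2 product=0
t=3: arr=0 -> substrate=1 bound=2 product=0
t=4: arr=0 -> substrate=0 bound=1 product=2
t=5: arr=3 -> substrate=2 bound=2 product=2
t=6: arr=3 -> substrate=5 bound=2 product=2
t=7: arr=3 -> substrate=7 bound=2 product=3
t=8: arr=0 -> substrate=6 bound=2 product=4
t=9: arr=0 -> substrate=6 bound=2 product=4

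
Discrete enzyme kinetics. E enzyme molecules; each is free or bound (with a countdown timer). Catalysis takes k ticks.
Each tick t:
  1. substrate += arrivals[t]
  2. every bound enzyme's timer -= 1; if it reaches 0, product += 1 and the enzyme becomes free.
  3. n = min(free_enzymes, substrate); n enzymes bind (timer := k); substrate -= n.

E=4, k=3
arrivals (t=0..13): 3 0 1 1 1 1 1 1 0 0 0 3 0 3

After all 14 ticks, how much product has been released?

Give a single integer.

Answer: 9

Derivation:
t=0: arr=3 -> substrate=0 bound=3 product=0
t=1: arr=0 -> substrate=0 bound=3 product=0
t=2: arr=1 -> substrate=0 bound=4 product=0
t=3: arr=1 -> substrate=0 bound=2 product=3
t=4: arr=1 -> substrate=0 bound=3 product=3
t=5: arr=1 -> substrate=0 bound=3 product=4
t=6: arr=1 -> substrate=0 bound=3 product=5
t=7: arr=1 -> substrate=0 bound=3 product=6
t=8: arr=0 -> substrate=0 bound=2 product=7
t=9: arr=0 -> substrate=0 bound=1 product=8
t=10: arr=0 -> substrate=0 bound=0 product=9
t=11: arr=3 -> substrate=0 bound=3 product=9
t=12: arr=0 -> substrate=0 bound=3 product=9
t=13: arr=3 -> substrate=2 bound=4 product=9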